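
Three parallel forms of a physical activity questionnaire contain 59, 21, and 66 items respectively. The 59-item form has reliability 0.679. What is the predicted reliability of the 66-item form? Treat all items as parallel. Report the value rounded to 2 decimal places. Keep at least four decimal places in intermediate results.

0.70

The 21-item form is not needed; work directly from the 59-item form with n = 66/59 = 1.1186.
r_{66} = n·r / (1 + (n − 1)·r) = 0.7595 / 1.0805 ≈ 0.7029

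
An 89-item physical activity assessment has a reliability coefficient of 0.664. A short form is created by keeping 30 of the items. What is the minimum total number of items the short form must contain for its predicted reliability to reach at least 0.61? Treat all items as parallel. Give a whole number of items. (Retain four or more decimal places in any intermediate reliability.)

First, r for the 30-item form: n = 30/89 = 0.3371, so r_30 = 0.3371·0.664/(1 + (0.3371 − 1)·0.664) = 0.3998
Then solve for n' with r_old = 0.3998, r_target = 0.61: n' = 0.61(1 − 0.3998)/[0.3998(1 − 0.61)] = 2.3481
Items = 2.3481 × 30 ≈ 70.44 → 71

71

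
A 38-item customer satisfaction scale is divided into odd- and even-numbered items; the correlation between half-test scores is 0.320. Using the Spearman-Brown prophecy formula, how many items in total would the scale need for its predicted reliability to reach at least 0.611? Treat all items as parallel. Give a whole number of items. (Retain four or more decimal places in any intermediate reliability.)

64

r_full = 2(0.320)/(1 + 0.320) = 0.4848
n = r_tgt(1 − r_full) / [r_full(1 − r_tgt)] = 0.611 × 0.5152 / (0.4848 × 0.389) ≈ 1.6692
Required items = 1.6692 × 38 = 63.43, so 64 items.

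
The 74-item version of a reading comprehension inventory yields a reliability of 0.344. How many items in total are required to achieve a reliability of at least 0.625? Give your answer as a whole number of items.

Invert Spearman-Brown to solve for n:
n = r_target (1 − r_old) / [ r_old (1 − r_target) ]
n = 0.625 × (1 − 0.344) / [ 0.344 × (1 − 0.625) ]
  = 0.410000 / 0.129000 = 3.1783
Items needed = n × 74 = 3.1783 × 74 ≈ 235.19 → round up to 236

236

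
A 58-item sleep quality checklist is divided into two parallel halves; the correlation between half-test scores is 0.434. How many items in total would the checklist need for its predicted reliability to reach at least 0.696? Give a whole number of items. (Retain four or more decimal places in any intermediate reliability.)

r_full = 2(0.434)/(1 + 0.434) = 0.6053
n = r_tgt(1 − r_full) / [r_full(1 − r_tgt)] = 0.696 × 0.3947 / (0.6053 × 0.304) ≈ 1.4929
Items = 1.4929 × 58 ≈ 86.59 → 87

87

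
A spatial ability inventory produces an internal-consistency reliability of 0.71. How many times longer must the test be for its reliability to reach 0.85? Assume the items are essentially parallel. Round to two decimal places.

Invert Spearman-Brown to solve for n:
n = r_target (1 − r_old) / [ r_old (1 − r_target) ]
n = 0.85(1 − 0.71) / [0.71(1 − 0.85)]
  = 0.2465 / 0.1065 = 2.3146

2.31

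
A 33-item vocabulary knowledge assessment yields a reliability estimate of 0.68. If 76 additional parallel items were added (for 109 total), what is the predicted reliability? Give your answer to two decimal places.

n = 109/33 = 3.303
Apply the Spearman-Brown prophecy formula, r' = nr / [1 + (n − 1)r]:
r_new = 3.303·0.68 / [1 + (3.303 − 1)·0.68]
r_new = 2.2460 / 2.5660 ≈ 0.8753

0.88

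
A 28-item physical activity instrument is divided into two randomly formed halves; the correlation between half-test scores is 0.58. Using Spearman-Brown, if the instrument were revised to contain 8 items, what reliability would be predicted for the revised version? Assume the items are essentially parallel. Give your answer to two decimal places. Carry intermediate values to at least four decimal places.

0.44

First correct the split-half correlation to full-test reliability: r_full = 2 × 0.58 / (1 + 0.58) ≈ 0.7342
Length factor from 28 to 8 items: n = 8/28 = 0.2857
r_new = n·r_full / (1 + (n − 1)·r_full) = 0.2098 / 0.4756 ≈ 0.4411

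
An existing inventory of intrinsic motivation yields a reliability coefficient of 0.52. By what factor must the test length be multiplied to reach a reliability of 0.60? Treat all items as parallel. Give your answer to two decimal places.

1.38

Invert Spearman-Brown to solve for n:
n = r*(1 − r) / [ r (1 − r*) ]
n = 0.60 × (1 − 0.52) / [ 0.52 × (1 − 0.60) ]
  = 0.2880 / 0.2080 = 1.3846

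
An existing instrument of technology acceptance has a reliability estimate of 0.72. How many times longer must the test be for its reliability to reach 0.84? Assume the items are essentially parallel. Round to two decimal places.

Invert Spearman-Brown to solve for n:
n = r_target (1 − r_old) / [ r_old (1 − r_target) ]
n = [0.84 × 0.28] / [0.72 × 0.16]
n = 0.2352 / 0.1152 ≈ 2.0417

2.04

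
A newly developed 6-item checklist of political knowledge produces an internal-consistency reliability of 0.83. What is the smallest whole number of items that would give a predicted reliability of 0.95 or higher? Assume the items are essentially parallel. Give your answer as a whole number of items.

Spearman-Brown solved for the length factor n:
n = r_target (1 − r_old) / [ r_old (1 − r_target) ]
n = 0.95 × (1 − 0.83) / [ 0.83 × (1 − 0.95) ]
  = 0.1615 / 0.0415 = 3.8916
3.8916 × 6 = 23.35 → 24 items

24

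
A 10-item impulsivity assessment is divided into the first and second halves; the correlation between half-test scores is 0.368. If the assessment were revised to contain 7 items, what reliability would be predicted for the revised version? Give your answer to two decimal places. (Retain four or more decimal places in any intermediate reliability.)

Spearman-Brown correction (n = 2): r_full = 2·0.368/(1 + 0.368) = 0.5380
Length factor from 10 to 7 items: n = 7/10 = 0.7000
r_new = n·r_full / (1 + (n − 1)·r_full) = 0.3766 / 0.8386 ≈ 0.4491

0.45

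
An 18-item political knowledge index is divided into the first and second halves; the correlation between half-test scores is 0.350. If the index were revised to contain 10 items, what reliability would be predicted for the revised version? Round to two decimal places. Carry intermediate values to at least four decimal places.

Spearman-Brown correction (n = 2): r_full = 2·0.350/(1 + 0.350) = 0.5185
Then adjust to 10 items: n = 10/18 = 0.5556
r_new = n·r_full / (1 + (n − 1)·r_full) = 0.2881 / 0.7696 ≈ 0.3744

0.37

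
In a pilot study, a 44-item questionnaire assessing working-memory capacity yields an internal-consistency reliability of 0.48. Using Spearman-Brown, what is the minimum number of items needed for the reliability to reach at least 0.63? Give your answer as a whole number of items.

Rearranging the Spearman-Brown formula for n,
n = r*(1 − r) / [ r (1 − r*) ]
n = 0.63 × (1 − 0.48) / [ 0.48 × (1 − 0.63) ]
n = 0.3276 / 0.1776 ≈ 1.8446
Items needed = n × 44 = 1.8446 × 44 ≈ 81.16 → round up to 82

82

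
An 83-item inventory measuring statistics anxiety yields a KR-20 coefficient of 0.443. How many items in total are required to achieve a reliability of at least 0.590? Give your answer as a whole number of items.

151

n = [0.590 × 0.557] / [0.443 × 0.410]
  = 0.328630 / 0.181630 = 1.8093
Items needed = n × 83 = 1.8093 × 83 ≈ 150.17 → round up to 151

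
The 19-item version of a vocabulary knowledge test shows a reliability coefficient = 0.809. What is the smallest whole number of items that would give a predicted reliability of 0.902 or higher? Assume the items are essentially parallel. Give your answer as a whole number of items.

Rearranging the Spearman-Brown formula for n,
n = r*(1 − r) / [ r (1 − r*) ]
n = [0.902 × 0.191] / [0.809 × 0.098]
n = 0.172282 / 0.079282 ≈ 2.1730
So the test needs 2.1730 × 19 ≈ 41.29 items; rounding up, 42.

42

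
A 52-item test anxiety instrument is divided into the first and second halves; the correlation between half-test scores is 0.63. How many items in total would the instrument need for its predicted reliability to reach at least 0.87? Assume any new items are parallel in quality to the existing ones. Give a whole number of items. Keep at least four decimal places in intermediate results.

103

r_full = 2(0.63)/(1 + 0.63) = 0.7730
n = r_tgt(1 − r_full) / [r_full(1 − r_tgt)] = 0.87 × 0.2270 / (0.7730 × 0.13) ≈ 1.9653
Required items = 1.9653 × 52 = 102.20, so 103 items.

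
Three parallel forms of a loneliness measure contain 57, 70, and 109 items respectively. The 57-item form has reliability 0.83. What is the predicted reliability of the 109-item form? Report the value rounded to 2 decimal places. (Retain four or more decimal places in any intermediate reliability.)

0.90

The 70-item form is not needed; work directly from the 57-item form with n = 109/57 = 1.9123.
r_{109} = n·r / (1 + (n − 1)·r) = 1.5872 / 1.7572 ≈ 0.9033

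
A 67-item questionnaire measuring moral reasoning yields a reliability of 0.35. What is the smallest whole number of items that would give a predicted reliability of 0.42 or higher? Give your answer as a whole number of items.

91

n = 0.42 × (1 − 0.35) / [ 0.35 × (1 − 0.42) ]
  = 0.2730 / 0.2030 = 1.3448
Items needed = n × 67 = 1.3448 × 67 ≈ 90.10 → round up to 91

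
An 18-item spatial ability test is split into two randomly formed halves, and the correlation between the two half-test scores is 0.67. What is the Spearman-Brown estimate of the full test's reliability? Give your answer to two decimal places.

Each half is half the length of the full test, so the full test is n = 2 times a half.
r_full = 2(0.67) / (1 + 0.67)
       = 1.3400 / 1.6700 = 0.8024

0.80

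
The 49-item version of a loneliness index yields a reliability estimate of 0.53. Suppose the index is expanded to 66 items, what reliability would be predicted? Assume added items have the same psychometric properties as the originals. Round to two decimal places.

0.60

n = 66/49 = 1.3469
Apply the Spearman-Brown prophecy formula, r' = nr / [1 + (n − 1)r]:
r_new = 1.3469·0.53 / [1 + (1.3469 − 1)·0.53]
r_new = 0.7139 / 1.1839 ≈ 0.6030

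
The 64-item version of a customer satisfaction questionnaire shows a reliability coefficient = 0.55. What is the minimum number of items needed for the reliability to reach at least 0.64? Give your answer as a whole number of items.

n = 0.64(1 − 0.55) / [0.55(1 − 0.64)]
  = 0.2880 / 0.1980 = 1.4545
Items needed = n × 64 = 1.4545 × 64 ≈ 93.09 → round up to 94

94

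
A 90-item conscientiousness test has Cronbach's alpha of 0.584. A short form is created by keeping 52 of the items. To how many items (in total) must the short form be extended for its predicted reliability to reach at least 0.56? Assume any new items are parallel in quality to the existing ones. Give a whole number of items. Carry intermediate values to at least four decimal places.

First, r for the 52-item form: n = 52/90 = 0.5778, so r_52 = 0.5778·0.584/(1 + (0.5778 − 1)·0.584) = 0.4479
Length factor from the short form to reach 0.56: n' = 0.56(1 − 0.4479) / [0.4479(1 − 0.56)] ≈ 1.5688
Items = 1.5688 × 52 ≈ 81.58 → 82

82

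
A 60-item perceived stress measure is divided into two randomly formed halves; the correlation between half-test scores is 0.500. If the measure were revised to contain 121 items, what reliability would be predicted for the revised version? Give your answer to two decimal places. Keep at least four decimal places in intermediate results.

0.80

Full-test reliability from the split-half r: r_full = 2(0.500)/(1 + 0.500) = 0.6667
Then adjust to 121 items: n = 121/60 = 2.0167
r_new = n·r_full / (1 + (n − 1)·r_full) = 1.3445 / 1.6778 ≈ 0.8013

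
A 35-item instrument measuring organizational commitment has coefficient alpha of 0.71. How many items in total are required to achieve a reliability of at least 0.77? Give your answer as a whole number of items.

Rearranging the Spearman-Brown formula for n,
n = r*(1 − r) / [ r (1 − r*) ]
n = 0.77(1 − 0.71) / [0.71(1 − 0.77)]
  = 0.2233 / 0.1633 = 1.3674
So the test needs 1.3674 × 35 ≈ 47.86 items; rounding up, 48.

48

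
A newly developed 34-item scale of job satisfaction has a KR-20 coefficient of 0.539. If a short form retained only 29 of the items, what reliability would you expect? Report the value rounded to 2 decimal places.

n = 29/34 = 0.8529
r_new = 0.8529·0.539 / [1 + (0.8529 − 1)·0.539]
     = 0.4597 / 0.9207 = 0.4993

0.50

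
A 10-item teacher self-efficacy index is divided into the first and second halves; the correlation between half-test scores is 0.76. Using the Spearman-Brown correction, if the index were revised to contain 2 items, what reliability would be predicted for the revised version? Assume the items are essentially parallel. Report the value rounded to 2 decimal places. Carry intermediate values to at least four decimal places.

Spearman-Brown correction (n = 2): r_full = 2·0.76/(1 + 0.76) = 0.8636
Length factor from 10 to 2 items: n = 2/10 = 0.2000
r_new = n·r_full / (1 + (n − 1)·r_full) = 0.1727 / 0.3091 ≈ 0.5587

0.56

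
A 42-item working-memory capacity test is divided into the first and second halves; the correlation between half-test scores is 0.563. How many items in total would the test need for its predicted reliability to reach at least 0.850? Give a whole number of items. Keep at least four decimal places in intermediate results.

93

Corrected full-test reliability: r_full = 2 × 0.563 / (1 + 0.563) ≈ 0.7204
n = r_tgt(1 − r_full) / [r_full(1 − r_tgt)] = 0.850 × 0.2796 / (0.7204 × 0.150) ≈ 2.1993
Required items = 2.1993 × 42 = 92.37, so 93 items.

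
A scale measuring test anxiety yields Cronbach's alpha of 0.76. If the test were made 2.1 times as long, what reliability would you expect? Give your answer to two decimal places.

0.87

Apply the Spearman-Brown prophecy formula, r' = nr / [1 + (n − 1)r]:
r_new = 2.1·0.76 / [1 + (2.1 − 1)·0.76]
     = 1.5960 / 1.8360 = 0.8693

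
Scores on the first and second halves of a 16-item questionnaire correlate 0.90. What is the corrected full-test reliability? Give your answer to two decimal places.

0.95

Apply the Spearman-Brown correction with n = 2:
r_full = 2(0.90) / (1 + 0.90)
       = 1.8000 / 1.9000 = 0.9474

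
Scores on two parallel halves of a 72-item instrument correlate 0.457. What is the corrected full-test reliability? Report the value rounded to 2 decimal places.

Each half is half the length of the full test, so the full test is n = 2 times a half.
r_full = 2(0.457) / (1 + 0.457)
       = 0.9140 / 1.4570 = 0.6273

0.63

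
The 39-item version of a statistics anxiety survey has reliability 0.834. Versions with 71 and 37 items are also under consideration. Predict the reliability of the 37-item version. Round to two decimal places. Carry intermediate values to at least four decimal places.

0.83

Only the ratio of lengths matters: n = 37/39 = 0.9487
r_{37} = n·r / (1 + (n − 1)·r) = 0.7912 / 0.9572 ≈ 0.8266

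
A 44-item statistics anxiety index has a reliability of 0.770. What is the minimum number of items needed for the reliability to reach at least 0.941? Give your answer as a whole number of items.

n = 0.941(1 − 0.770) / [0.770(1 − 0.941)]
n = 0.216430 / 0.045430 ≈ 4.7640
4.7640 × 44 = 209.62 → 210 items

210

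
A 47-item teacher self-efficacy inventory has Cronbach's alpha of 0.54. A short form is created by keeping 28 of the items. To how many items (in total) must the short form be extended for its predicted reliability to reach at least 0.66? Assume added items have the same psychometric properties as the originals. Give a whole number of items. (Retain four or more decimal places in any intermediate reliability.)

First, r for the 28-item form: n = 28/47 = 0.5957, so r_28 = 0.5957·0.54/(1 + (0.5957 − 1)·0.54) = 0.4115
Then solve for n' with r_old = 0.4115, r_target = 0.66: n' = 0.66(1 − 0.4115)/[0.4115(1 − 0.66)] = 2.7761
Items = 2.7761 × 28 ≈ 77.73 → 78

78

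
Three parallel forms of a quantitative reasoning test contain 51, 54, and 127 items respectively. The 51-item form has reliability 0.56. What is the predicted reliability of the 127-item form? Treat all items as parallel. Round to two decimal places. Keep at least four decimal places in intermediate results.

0.76

Only the ratio of lengths matters: n = 127/51 = 2.4902
r_{127} = n·r / (1 + (n − 1)·r) = 1.3945 / 1.8345 ≈ 0.7602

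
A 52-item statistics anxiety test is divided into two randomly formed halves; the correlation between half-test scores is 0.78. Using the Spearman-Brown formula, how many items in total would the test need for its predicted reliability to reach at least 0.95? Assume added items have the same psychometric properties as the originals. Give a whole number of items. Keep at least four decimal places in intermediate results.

Corrected full-test reliability: r_full = 2 × 0.78 / (1 + 0.78) ≈ 0.8764
Solve Spearman-Brown for n: n = 0.95(1 − 0.8764) / [0.8764(1 − 0.95)] = 2.6796
Required items = 2.6796 × 52 = 139.34, so 140 items.

140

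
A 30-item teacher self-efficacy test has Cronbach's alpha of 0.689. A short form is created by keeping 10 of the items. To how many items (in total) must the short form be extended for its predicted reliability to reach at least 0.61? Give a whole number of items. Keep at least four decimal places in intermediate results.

Short-form reliability: n = 10/30 = 0.3333; r_10 = n·r/(1+(n−1)r) ≈ 0.4248
Then solve for n' with r_old = 0.4248, r_target = 0.61: n' = 0.61(1 − 0.4248)/[0.4248(1 − 0.61)] = 2.1179
Total items = 2.1179 × 10 = 21.18, rounded up to 22.

22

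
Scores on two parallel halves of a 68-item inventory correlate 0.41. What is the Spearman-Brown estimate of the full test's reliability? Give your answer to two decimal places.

0.58

The full test is twice the length of either half (n = 2).
r_full = 2(0.41) / (1 + 0.41)
r_full = 0.8200 / 1.4100 ≈ 0.5816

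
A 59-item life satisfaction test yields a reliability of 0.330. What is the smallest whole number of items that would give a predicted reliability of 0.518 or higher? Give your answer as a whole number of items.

Invert Spearman-Brown to solve for n:
n = r_target (1 − r_old) / [ r_old (1 − r_target) ]
n = [0.518 × 0.670] / [0.330 × 0.482]
  = 0.347060 / 0.159060 = 2.1819
Items needed = n × 59 = 2.1819 × 59 ≈ 128.73 → round up to 129

129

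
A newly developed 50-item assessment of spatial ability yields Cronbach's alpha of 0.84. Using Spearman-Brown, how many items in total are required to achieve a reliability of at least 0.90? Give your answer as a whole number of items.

n = 0.90(1 − 0.84) / [0.84(1 − 0.90)]
n = 0.1440 / 0.0840 ≈ 1.7143
So the test needs 1.7143 × 50 ≈ 85.72 items; rounding up, 86.

86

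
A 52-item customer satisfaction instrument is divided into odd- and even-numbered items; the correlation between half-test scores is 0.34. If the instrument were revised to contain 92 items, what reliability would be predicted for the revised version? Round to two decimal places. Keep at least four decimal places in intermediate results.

0.65

Full-test reliability from the split-half r: r_full = 2(0.34)/(1 + 0.34) = 0.5075
Then adjust to 92 items: n = 92/52 = 1.7692
r_new = n·r_full / (1 + (n − 1)·r_full) = 0.8979 / 1.3904 ≈ 0.6458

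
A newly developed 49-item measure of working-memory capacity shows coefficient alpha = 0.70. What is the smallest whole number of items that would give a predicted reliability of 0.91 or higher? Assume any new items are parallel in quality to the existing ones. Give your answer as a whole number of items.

213

n = 0.91(1 − 0.70) / [0.70(1 − 0.91)]
n = 0.2730 / 0.0630 ≈ 4.3333
Items needed = n × 49 = 4.3333 × 49 ≈ 212.33 → round up to 213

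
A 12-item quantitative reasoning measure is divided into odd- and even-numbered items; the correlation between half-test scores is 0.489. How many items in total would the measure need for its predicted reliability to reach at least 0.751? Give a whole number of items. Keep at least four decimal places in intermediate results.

19

r_full = 2(0.489)/(1 + 0.489) = 0.6568
Solve Spearman-Brown for n: n = 0.751(1 − 0.6568) / [0.6568(1 − 0.751)] = 1.5760
Required items = 1.5760 × 12 = 18.91, so 19 items.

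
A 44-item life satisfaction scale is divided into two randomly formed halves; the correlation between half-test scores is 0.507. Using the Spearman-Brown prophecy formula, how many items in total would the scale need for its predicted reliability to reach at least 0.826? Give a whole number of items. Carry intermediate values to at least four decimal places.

r_full = 2(0.507)/(1 + 0.507) = 0.6729
Solve Spearman-Brown for n: n = 0.826(1 − 0.6729) / [0.6729(1 − 0.826)] = 2.3076
Required items = 2.3076 × 44 = 101.53, so 102 items.

102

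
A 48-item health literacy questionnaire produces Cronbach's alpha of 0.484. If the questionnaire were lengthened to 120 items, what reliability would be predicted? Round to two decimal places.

0.70

n = 120/48 = 2.5
r_new = (2.5 × 0.484) / (1 + (2.5 − 1) × 0.484)
     = 1.2100 / 1.7260 = 0.7010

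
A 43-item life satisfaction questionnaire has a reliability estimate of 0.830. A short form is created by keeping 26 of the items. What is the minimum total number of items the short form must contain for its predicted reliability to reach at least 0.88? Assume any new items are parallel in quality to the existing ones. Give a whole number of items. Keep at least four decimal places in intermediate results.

Short-form reliability: n = 26/43 = 0.6047; r_26 = n·r/(1+(n−1)r) ≈ 0.7470
Length factor from the short form to reach 0.88: n' = 0.88(1 − 0.7470) / [0.7470(1 − 0.88)] ≈ 2.4837
Items = 2.4837 × 26 ≈ 64.58 → 65

65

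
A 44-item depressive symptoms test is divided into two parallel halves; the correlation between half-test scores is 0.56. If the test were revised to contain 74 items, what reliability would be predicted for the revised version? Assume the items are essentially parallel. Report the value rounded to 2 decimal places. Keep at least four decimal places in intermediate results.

0.81

Spearman-Brown correction (n = 2): r_full = 2·0.56/(1 + 0.56) = 0.7179
Length factor from 44 to 74 items: n = 74/44 = 1.6818
r_new = n·r_full / (1 + (n − 1)·r_full) = 1.2074 / 1.4895 ≈ 0.8106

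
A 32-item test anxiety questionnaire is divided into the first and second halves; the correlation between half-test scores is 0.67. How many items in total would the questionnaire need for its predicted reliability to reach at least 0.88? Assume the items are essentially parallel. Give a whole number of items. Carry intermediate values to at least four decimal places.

Corrected full-test reliability: r_full = 2 × 0.67 / (1 + 0.67) ≈ 0.8024
Solve Spearman-Brown for n: n = 0.88(1 − 0.8024) / [0.8024(1 − 0.88)] = 1.8059
Required items = 1.8059 × 32 = 57.79, so 58 items.

58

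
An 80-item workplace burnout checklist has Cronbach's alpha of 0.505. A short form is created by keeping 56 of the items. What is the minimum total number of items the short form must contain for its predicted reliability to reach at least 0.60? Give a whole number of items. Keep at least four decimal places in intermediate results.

118

First, r for the 56-item form: n = 56/80 = 0.7000, so r_56 = 0.7000·0.505/(1 + (0.7000 − 1)·0.505) = 0.4166
Length factor from the short form to reach 0.60: n' = 0.60(1 − 0.4166) / [0.4166(1 − 0.60)] ≈ 2.1006
Items = 2.1006 × 56 ≈ 117.63 → 118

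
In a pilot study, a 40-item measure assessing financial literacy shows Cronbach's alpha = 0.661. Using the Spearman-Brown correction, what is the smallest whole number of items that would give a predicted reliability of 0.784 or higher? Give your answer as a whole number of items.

75

Rearranging the Spearman-Brown formula for n,
n = r_target (1 − r_old) / [ r_old (1 − r_target) ]
n = 0.784 × (1 − 0.661) / [ 0.661 × (1 − 0.784) ]
n = 0.265776 / 0.142776 ≈ 1.8615
1.8615 × 40 = 74.46 → 75 items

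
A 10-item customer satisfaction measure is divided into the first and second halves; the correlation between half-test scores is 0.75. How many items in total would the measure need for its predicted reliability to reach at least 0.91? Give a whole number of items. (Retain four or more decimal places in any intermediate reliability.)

r_full = 2(0.75)/(1 + 0.75) = 0.8571
n = r_tgt(1 − r_full) / [r_full(1 − r_tgt)] = 0.91 × 0.1429 / (0.8571 × 0.09) ≈ 1.6858
Required items = 1.6858 × 10 = 16.86, so 17 items.

17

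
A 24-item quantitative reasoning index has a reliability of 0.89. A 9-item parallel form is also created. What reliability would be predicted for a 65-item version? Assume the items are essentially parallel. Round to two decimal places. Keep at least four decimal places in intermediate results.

0.96

The 9-item form is not needed; work directly from the 24-item form with n = 65/24 = 2.7083.
r_{65} = n·r / (1 + (n − 1)·r) = 2.4104 / 2.5204 ≈ 0.9564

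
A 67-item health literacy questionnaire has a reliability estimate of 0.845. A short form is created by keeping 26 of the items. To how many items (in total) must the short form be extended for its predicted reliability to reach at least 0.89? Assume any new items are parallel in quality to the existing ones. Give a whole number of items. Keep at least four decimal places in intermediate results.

100

Short-form reliability: n = 26/67 = 0.3881; r_26 = n·r/(1+(n−1)r) ≈ 0.6791
Length factor from the short form to reach 0.89: n' = 0.89(1 − 0.6791) / [0.6791(1 − 0.89)] ≈ 3.8233
Items = 3.8233 × 26 ≈ 99.41 → 100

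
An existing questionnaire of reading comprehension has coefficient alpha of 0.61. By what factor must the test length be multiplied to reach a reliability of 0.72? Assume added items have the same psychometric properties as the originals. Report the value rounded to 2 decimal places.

1.64

Spearman-Brown solved for the length factor n:
n = r*(1 − r) / [ r (1 − r*) ]
n = [0.72 × 0.39] / [0.61 × 0.28]
  = 0.2808 / 0.1708 = 1.6440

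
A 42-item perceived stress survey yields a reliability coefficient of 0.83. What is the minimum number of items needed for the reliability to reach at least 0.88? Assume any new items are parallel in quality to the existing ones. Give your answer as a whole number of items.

64

n = 0.88(1 − 0.83) / [0.83(1 − 0.88)]
  = 0.1496 / 0.0996 = 1.5020
1.5020 × 42 = 63.08 → 64 items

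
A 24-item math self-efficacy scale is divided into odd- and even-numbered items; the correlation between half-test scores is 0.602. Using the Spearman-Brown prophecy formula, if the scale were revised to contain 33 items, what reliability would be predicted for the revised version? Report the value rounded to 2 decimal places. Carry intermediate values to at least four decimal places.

0.81

Spearman-Brown correction (n = 2): r_full = 2·0.602/(1 + 0.602) = 0.7516
Then adjust to 33 items: n = 33/24 = 1.3750
r_new = n·r_full / (1 + (n − 1)·r_full) = 1.0334 / 1.2818 ≈ 0.8062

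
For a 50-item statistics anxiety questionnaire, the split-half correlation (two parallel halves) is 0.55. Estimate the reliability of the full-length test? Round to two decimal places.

0.71

The full test is twice the length of either half (n = 2).
r_full = 2r_hh / (1 + r_hh) = 2 × 0.55 / (1 + 0.55)
r_full = 1.1000 / 1.5500 ≈ 0.7097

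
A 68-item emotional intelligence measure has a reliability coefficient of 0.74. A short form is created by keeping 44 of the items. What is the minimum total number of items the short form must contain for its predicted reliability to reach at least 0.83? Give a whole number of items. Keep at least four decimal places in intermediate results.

First, r for the 44-item form: n = 44/68 = 0.6471, so r_44 = 0.6471·0.74/(1 + (0.6471 − 1)·0.74) = 0.6481
Length factor from the short form to reach 0.83: n' = 0.83(1 − 0.6481) / [0.6481(1 − 0.83)] ≈ 2.6510
Items = 2.6510 × 44 ≈ 116.64 → 117

117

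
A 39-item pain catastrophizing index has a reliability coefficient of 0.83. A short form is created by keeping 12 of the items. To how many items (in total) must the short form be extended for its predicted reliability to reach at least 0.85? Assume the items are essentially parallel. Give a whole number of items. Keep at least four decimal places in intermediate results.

First, r for the 12-item form: n = 12/39 = 0.3077, so r_12 = 0.3077·0.83/(1 + (0.3077 − 1)·0.83) = 0.6004
Length factor from the short form to reach 0.85: n' = 0.85(1 − 0.6004) / [0.6004(1 − 0.85)] ≈ 3.7715
Items = 3.7715 × 12 ≈ 45.26 → 46

46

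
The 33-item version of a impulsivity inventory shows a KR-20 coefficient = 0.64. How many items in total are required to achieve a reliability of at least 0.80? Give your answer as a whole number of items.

n = 0.80(1 − 0.64) / [0.64(1 − 0.80)]
n = 0.2880 / 0.1280 ≈ 2.2500
So the test needs 2.2500 × 33 ≈ 74.25 items; rounding up, 75.

75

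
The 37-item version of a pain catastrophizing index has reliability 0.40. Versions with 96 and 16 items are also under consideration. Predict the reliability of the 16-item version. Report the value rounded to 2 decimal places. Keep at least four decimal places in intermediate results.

0.22

The 96-item form is not needed; work directly from the 37-item form with n = 16/37 = 0.4324.
r_{16} = n·r / (1 + (n − 1)·r) = 0.1730 / 0.7730 ≈ 0.2238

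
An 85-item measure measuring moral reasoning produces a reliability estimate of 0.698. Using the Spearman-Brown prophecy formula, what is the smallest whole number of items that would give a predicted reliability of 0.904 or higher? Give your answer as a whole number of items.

Invert Spearman-Brown to solve for n:
n = r*(1 − r) / [ r (1 − r*) ]
n = 0.904(1 − 0.698) / [0.698(1 − 0.904)]
n = 0.273008 / 0.067008 ≈ 4.0743
So the test needs 4.0743 × 85 ≈ 346.32 items; rounding up, 347.

347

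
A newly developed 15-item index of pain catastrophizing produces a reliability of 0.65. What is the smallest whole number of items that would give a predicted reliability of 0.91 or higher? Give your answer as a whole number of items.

Invert Spearman-Brown to solve for n:
n = r*(1 − r) / [ r (1 − r*) ]
n = 0.91(1 − 0.65) / [0.65(1 − 0.91)]
  = 0.3185 / 0.0585 = 5.4444
So the test needs 5.4444 × 15 ≈ 81.67 items; rounding up, 82.

82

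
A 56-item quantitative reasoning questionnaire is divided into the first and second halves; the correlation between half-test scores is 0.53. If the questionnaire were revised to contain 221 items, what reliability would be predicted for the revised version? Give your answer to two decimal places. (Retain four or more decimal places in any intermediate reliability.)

0.90

First correct the split-half correlation to full-test reliability: r_full = 2 × 0.53 / (1 + 0.53) ≈ 0.6928
Length factor from 56 to 221 items: n = 221/56 = 3.9464
r_new = n·r_full / (1 + (n − 1)·r_full) = 2.7341 / 3.0413 ≈ 0.8990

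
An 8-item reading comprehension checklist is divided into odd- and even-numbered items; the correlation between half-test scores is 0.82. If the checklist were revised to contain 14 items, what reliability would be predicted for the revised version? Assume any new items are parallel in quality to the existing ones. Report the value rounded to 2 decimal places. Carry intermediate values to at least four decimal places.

0.94

Spearman-Brown correction (n = 2): r_full = 2·0.82/(1 + 0.82) = 0.9011
Length factor from 8 to 14 items: n = 14/8 = 1.7500
r_new = n·r_full / (1 + (n − 1)·r_full) = 1.5769 / 1.6758 ≈ 0.9410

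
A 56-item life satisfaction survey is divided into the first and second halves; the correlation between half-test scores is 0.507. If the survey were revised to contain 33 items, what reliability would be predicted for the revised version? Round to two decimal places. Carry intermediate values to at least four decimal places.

First correct the split-half correlation to full-test reliability: r_full = 2 × 0.507 / (1 + 0.507) ≈ 0.6729
Then adjust to 33 items: n = 33/56 = 0.5893
r_new = n·r_full / (1 + (n − 1)·r_full) = 0.3965 / 0.7236 ≈ 0.5480

0.55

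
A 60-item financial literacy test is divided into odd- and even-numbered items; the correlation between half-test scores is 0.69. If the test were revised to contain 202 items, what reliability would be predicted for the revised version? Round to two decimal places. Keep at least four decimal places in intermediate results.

0.94

Spearman-Brown correction (n = 2): r_full = 2·0.69/(1 + 0.69) = 0.8166
Then adjust to 202 items: n = 202/60 = 3.3667
r_new = n·r_full / (1 + (n − 1)·r_full) = 2.7492 / 2.9326 ≈ 0.9375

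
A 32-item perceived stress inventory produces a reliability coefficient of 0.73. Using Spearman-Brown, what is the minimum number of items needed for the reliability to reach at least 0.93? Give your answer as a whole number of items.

n = 0.93 × (1 − 0.73) / [ 0.73 × (1 − 0.93) ]
n = 0.2511 / 0.0511 ≈ 4.9139
Items needed = n × 32 = 4.9139 × 32 ≈ 157.24 → round up to 158

158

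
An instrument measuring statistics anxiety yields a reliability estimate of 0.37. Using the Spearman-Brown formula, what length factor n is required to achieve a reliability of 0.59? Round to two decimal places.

2.45

Rearranging the Spearman-Brown formula for n,
n = r_target (1 − r_old) / [ r_old (1 − r_target) ]
n = 0.59 × (1 − 0.37) / [ 0.37 × (1 − 0.59) ]
n = 0.3717 / 0.1517 ≈ 2.4502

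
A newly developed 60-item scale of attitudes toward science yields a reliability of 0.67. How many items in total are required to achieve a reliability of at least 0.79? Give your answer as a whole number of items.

112

Rearranging the Spearman-Brown formula for n,
n = r*(1 − r) / [ r (1 − r*) ]
n = 0.79(1 − 0.67) / [0.67(1 − 0.79)]
  = 0.2607 / 0.1407 = 1.8529
So the test needs 1.8529 × 60 ≈ 111.17 items; rounding up, 112.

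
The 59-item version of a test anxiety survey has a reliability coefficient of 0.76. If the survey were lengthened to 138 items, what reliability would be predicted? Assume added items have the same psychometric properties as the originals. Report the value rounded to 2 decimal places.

0.88

The new length is 138/59 = 2.339 times the old.
Spearman-Brown: r_new = n·r / (1 + (n − 1)·r)
r_new = 2.339·0.76 / [1 + (2.339 − 1)·0.76]
r_new = 1.7776 / 2.0176 ≈ 0.8810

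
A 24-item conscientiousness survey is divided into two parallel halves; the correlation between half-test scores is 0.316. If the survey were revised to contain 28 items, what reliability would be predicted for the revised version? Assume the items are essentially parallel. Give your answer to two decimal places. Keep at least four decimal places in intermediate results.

First correct the split-half correlation to full-test reliability: r_full = 2 × 0.316 / (1 + 0.316) ≈ 0.4802
Then adjust to 28 items: n = 28/24 = 1.1667
r_new = n·r_full / (1 + (n − 1)·r_full) = 0.5602 / 1.0800 ≈ 0.5187

0.52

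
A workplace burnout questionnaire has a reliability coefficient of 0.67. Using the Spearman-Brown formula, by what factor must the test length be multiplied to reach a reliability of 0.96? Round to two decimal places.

n = 0.96(1 − 0.67) / [0.67(1 − 0.96)]
  = 0.3168 / 0.0268 = 11.8209

11.82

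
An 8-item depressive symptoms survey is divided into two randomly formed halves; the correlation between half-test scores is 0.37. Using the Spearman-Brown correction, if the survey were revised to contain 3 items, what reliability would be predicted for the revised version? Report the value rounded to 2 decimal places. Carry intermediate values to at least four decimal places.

0.31

Full-test reliability from the split-half r: r_full = 2(0.37)/(1 + 0.37) = 0.5401
Length factor from 8 to 3 items: n = 3/8 = 0.3750
r_new = n·r_full / (1 + (n − 1)·r_full) = 0.2025 / 0.6624 ≈ 0.3057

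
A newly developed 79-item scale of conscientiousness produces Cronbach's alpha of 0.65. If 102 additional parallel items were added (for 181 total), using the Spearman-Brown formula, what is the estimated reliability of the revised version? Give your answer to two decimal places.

The new length is 181/79 = 2.2911 times the old.
By Spearman-Brown, r_new = n r / (1 + (n − 1) r).
r_new = (2.2911 × 0.65) / (1 + (2.2911 − 1) × 0.65)
r_new = 1.4892 / 1.8392 ≈ 0.8097

0.81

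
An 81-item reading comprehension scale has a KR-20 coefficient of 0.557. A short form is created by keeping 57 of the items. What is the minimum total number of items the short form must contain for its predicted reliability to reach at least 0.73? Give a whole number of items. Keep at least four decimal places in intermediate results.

First, r for the 57-item form: n = 57/81 = 0.7037, so r_57 = 0.7037·0.557/(1 + (0.7037 − 1)·0.557) = 0.4694
Then solve for n' with r_old = 0.4694, r_target = 0.73: n' = 0.73(1 − 0.4694)/[0.4694(1 − 0.73)] = 3.0562
Items = 3.0562 × 57 ≈ 174.20 → 175

175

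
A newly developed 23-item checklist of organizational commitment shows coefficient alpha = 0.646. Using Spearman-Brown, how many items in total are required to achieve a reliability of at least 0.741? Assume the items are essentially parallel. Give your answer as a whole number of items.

Invert Spearman-Brown to solve for n:
n = r*(1 − r) / [ r (1 − r*) ]
n = 0.741 × (1 − 0.646) / [ 0.646 × (1 − 0.741) ]
  = 0.262314 / 0.167314 = 1.5678
So the test needs 1.5678 × 23 ≈ 36.06 items; rounding up, 37.

37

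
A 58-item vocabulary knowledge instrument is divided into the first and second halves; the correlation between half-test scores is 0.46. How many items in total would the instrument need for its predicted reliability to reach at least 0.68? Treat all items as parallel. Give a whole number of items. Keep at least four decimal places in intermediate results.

Corrected full-test reliability: r_full = 2 × 0.46 / (1 + 0.46) ≈ 0.6301
n = r_tgt(1 − r_full) / [r_full(1 − r_tgt)] = 0.68 × 0.3699 / (0.6301 × 0.32) ≈ 1.2475
Items = 1.2475 × 58 ≈ 72.36 → 73

73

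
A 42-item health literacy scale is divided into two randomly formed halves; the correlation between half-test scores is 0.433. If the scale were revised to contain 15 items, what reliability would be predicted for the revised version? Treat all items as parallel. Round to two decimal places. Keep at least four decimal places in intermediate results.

0.35

Spearman-Brown correction (n = 2): r_full = 2·0.433/(1 + 0.433) = 0.6043
Length factor from 42 to 15 items: n = 15/42 = 0.3571
r_new = n·r_full / (1 + (n − 1)·r_full) = 0.2158 / 0.6115 ≈ 0.3529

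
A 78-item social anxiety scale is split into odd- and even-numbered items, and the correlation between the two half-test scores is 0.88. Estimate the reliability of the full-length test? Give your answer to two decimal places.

Each half is half the length of the full test, so the full test is n = 2 times a half.
r_full = 2r_hh / (1 + r_hh) = 2 × 0.88 / (1 + 0.88)
r_full = 1.7600 / 1.8800 ≈ 0.9362

0.94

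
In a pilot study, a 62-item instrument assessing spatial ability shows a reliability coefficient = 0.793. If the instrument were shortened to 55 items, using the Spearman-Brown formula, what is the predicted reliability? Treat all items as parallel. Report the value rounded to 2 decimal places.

The new length is 55/62 = 0.8871 times the old.
Apply the Spearman-Brown prophecy formula, r' = nr / [1 + (n − 1)r]:
r_new = 0.8871·0.793 / [1 + (0.8871 − 1)·0.793]
     = 0.7035 / 0.9105 = 0.7727

0.77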